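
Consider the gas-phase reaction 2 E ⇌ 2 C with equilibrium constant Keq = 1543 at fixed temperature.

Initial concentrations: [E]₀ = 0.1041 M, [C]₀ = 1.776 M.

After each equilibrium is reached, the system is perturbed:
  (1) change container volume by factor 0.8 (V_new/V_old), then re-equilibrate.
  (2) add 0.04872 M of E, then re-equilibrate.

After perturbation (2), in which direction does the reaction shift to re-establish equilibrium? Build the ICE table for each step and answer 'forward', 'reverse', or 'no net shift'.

Q₀ = 291.1 vs Keq = 1543 ⇒ Q<K, forward
Step 1:
                    E           C
  Initial      0.1041       1.776
  Change     -0.05743     0.05743
  Equil       0.04667       1.833
  solve Keq expr → x = 0.02871; check Q = 1543
Then change container volume by factor 0.8 (V_new/V_old).
Step 2:
                    E           C
  Initial     0.05834       2.292
  Change            0           0
  Equil       0.05834       2.292
  solve Keq expr → x = 0; check Q = 1543
Then add 0.04872 M of E.
Step 3:
                    E           C
  Initial      0.1071       2.292
  Change     -0.04751     0.04751
  Equil       0.05955       2.339
  solve Keq expr → x = 0.02376; check Q = 1543

Direction: forward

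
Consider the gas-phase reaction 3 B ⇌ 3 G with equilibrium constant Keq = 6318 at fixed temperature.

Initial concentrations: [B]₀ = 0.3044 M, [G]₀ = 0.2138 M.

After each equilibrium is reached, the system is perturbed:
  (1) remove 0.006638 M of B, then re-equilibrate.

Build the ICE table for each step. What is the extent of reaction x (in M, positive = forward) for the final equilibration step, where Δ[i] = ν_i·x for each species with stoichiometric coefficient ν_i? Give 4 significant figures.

Q₀ = 0.3465 vs Keq = 6318 ⇒ Q<K, forward
Step 1:
                    B           G
  I            0.3044      0.2138
  C           -0.2778      0.2778
  E           0.02659      0.4916
  solve Keq expr → x = 0.0926; check Q = 6318
Then remove 0.006638 M of B.
Step 2:
                    B           G
  I           0.01995      0.4916
  C          0.006297   -0.006297
  E           0.02625      0.4853
  solve Keq expr → x = -0.002099; check Q = 6318

x = -0.002099 M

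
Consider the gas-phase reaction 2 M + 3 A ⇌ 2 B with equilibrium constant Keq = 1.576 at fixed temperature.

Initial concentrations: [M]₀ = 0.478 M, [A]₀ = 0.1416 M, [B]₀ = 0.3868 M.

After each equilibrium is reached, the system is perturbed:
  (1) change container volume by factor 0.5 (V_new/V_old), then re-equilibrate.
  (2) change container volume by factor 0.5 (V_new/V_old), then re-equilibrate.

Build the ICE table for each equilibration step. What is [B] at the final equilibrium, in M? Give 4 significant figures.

Q₀ = 230.6 vs Keq = 1.576 ⇒ Q>K, reverse
Step 1:
                   M          A          B
  init         0.478     0.1416     0.3868
  Δ           0.1755     0.2632    -0.1755
  eq          0.6535     0.4048     0.2113
  solve Keq expr → x = -0.08774; check Q = 1.576
Then change container volume by factor 0.5 (V_new/V_old).
Step 2:
                   M          A          B
  init         1.307     0.8097     0.4226
  Δ          -0.1692    -0.2538     0.1692
  eq           1.138     0.5558     0.5919
  solve Keq expr → x = 0.08462; check Q = 1.576
Then change container volume by factor 0.5 (V_new/V_old).
Step 3:
                   M          A          B
  init         2.275      1.112      1.184
  Δ          -0.2765    -0.4147     0.2765
  eq           1.999      0.697       1.46
  solve Keq expr → x = 0.1382; check Q = 1.576

[B]_eq = 1.46 M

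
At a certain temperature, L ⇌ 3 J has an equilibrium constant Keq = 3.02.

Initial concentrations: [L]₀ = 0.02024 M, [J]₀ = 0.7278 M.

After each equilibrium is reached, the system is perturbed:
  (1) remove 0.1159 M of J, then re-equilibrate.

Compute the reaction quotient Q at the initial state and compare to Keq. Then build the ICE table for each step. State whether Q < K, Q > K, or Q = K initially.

Q₀ = 19.05; Q > K (proceeds reverse)

Q₀ = 19.05 vs Keq = 3.02 ⇒ Q>K, reverse
Step 1:
                   L          J
  Initial    0.02024     0.7278
  Change     0.04684    -0.1405
  Equil      0.06708     0.5873
  solve Keq expr → x = -0.04684; check Q = 3.02
Then remove 0.1159 M of J.
Step 2:
                   L          J
  Initial    0.06708     0.4714
  Change    -0.01858    0.05573
  Equil       0.0485     0.5271
  solve Keq expr → x = 0.01858; check Q = 3.02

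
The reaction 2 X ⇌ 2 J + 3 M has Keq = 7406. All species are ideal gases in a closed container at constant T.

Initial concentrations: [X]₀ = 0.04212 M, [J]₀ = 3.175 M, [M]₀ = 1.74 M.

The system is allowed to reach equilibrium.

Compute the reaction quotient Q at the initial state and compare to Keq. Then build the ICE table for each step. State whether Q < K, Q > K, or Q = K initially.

Q₀ = 2.9934e+04; Q > K (proceeds reverse)

Q₀ = 2.9934e+04 vs Keq = 7406 ⇒ Q>K, reverse
Step 1:
                   X          J          M
  I          0.04212      3.175       1.74
  C          0.03753   -0.03753    -0.0563
  E          0.07965      3.137      1.684
  solve Keq expr → x = -0.01877; check Q = 7406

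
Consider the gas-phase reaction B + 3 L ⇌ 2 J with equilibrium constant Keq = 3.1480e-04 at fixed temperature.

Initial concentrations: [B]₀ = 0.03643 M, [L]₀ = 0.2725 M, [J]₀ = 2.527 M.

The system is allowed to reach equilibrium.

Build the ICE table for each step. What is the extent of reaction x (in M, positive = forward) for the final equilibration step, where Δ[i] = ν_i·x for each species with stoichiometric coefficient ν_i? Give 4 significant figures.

Q₀ = 8663 vs Keq = 3.1480e-04 ⇒ Q>K, reverse
Step 1:
                  B         L         J
  Initial   0.03643    0.2725     2.527
  Change       1.19     3.569    -2.379
  Equil       1.226     3.841    0.1479
  solve Keq expr → x = -1.19; check Q = 3.1480e-04

x = -1.19 M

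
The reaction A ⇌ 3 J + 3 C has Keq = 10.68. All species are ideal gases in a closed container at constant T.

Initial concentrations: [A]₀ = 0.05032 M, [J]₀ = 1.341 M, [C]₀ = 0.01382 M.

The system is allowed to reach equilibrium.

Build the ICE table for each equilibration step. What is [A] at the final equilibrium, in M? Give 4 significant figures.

[A]_eq = 0.001286 M

Q₀ = 1.2649e-04 vs Keq = 10.68 ⇒ Q<K, forward
Step 1:
                   A          J          C
  init       0.05032      1.341    0.01382
  Δ         -0.04903     0.1471     0.1471
  eq        0.001286      1.488     0.1609
  solve Keq expr → x = 0.04903; check Q = 10.68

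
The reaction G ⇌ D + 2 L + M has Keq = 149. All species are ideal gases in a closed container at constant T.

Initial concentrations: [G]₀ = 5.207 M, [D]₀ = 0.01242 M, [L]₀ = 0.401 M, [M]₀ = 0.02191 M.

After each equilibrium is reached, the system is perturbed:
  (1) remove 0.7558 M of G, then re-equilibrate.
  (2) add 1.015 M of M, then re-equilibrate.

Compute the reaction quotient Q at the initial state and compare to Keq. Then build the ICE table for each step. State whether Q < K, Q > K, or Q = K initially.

Q₀ = 8.4036e-06 vs Keq = 149 ⇒ Q<K, forward
Step 1:
                    G           D           L           M
  init          5.207     0.01242       0.401     0.02191
  Δ            -2.928       2.928       5.856       2.928
  eq            2.279        2.94       6.257        2.95
  solve Keq expr → x = 2.928; check Q = 149
Then remove 0.7558 M of G.
Step 2:
                    G           D           L           M
  init          1.523        2.94       6.257        2.95
  Δ            0.2034     -0.2034     -0.4068     -0.2034
  eq            1.727       2.737        5.85       2.746
  solve Keq expr → x = -0.2034; check Q = 149
Then add 1.015 M of M.
Step 3:
                    G           D           L           M
  init          1.727       2.737        5.85       3.761
  Δ             0.165      -0.165     -0.3301      -0.165
  eq            1.892       2.572        5.52       3.596
  solve Keq expr → x = -0.165; check Q = 149

Q₀ = 8.4036e-06; Q < K (proceeds forward)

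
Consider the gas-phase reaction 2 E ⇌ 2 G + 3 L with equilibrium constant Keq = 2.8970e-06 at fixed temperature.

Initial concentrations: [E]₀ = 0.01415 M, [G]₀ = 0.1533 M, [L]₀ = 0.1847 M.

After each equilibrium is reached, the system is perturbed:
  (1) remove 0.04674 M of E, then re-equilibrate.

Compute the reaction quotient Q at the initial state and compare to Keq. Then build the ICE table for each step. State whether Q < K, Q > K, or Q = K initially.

Q₀ = 0.7396 vs Keq = 2.8970e-06 ⇒ Q>K, reverse
Step 1:
                   E          G          L
  I          0.01415     0.1533     0.1847
  C           0.1056    -0.1056    -0.1584
  E           0.1197    0.04772    0.02632
  solve Keq expr → x = -0.05279; check Q = 2.8970e-06
Then remove 0.04674 M of E.
Step 2:
                   E          G          L
  I          0.07299    0.04772    0.02632
  C         0.003766  -0.003766  -0.005649
  E          0.07676    0.04395    0.02067
  solve Keq expr → x = -0.001883; check Q = 2.8970e-06

Q₀ = 0.7396; Q > K (proceeds reverse)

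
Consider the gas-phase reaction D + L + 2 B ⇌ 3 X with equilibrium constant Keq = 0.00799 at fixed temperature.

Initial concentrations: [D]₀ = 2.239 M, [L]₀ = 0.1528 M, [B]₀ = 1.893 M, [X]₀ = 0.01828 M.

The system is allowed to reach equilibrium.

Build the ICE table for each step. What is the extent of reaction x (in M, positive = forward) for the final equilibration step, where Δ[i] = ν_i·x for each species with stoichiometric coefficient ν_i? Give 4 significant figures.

x = 0.05299 M

Q₀ = 4.9825e-06 vs Keq = 0.00799 ⇒ Q<K, forward
Step 1:
                    D           L           B           X
  init          2.239      0.1528       1.893     0.01828
  Δ          -0.05299    -0.05299      -0.106       0.159
  eq            2.186     0.09981       1.787      0.1772
  solve Keq expr → x = 0.05299; check Q = 0.00799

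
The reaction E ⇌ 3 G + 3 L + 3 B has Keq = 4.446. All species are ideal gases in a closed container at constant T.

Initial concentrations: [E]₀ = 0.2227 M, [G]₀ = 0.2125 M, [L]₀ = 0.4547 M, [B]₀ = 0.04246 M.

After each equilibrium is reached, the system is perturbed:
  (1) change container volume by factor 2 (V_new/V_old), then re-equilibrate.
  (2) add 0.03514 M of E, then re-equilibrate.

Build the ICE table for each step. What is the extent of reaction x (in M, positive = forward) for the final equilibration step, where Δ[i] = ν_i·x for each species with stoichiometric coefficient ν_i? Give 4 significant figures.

Q₀ = 3.1008e-07 vs Keq = 4.446 ⇒ Q<K, forward
Step 1:
                    E           G           L           B
  Initial      0.2227      0.2125      0.4547     0.04246
  Change      -0.1931      0.5792      0.5792      0.5792
  Equil       0.02963      0.7917       1.034      0.6217
  solve Keq expr → x = 0.1931; check Q = 4.446
Then change container volume by factor 2 (V_new/V_old).
Step 2:
                    E           G           L           B
  Initial     0.01482      0.3958      0.5169      0.3108
  Change     -0.01467       0.044       0.044       0.044
  Equil    1.5092e-04      0.4398      0.5609      0.3548
  solve Keq expr → x = 0.01467; check Q = 4.446
Then add 0.03514 M of E.
Step 3:
                    E           G           L           B
  Initial     0.03529      0.4398      0.5609      0.3548
  Change     -0.03428      0.1028      0.1028      0.1028
  Equil      0.001008      0.5427      0.6638      0.4577
  solve Keq expr → x = 0.03428; check Q = 4.446

x = 0.03428 M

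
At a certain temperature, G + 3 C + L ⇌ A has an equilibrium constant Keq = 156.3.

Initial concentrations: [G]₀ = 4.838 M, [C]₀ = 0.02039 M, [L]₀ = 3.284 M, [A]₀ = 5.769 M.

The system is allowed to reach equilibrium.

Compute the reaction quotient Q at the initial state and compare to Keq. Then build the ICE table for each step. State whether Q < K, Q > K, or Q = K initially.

Q₀ = 4.2833e+04 vs Keq = 156.3 ⇒ Q>K, reverse
Step 1:
                    G           C           L           A
  init          4.838     0.02039       3.284       5.769
  Δ           0.03698      0.1109     0.03698    -0.03698
  eq            4.875      0.1313       3.321       5.732
  solve Keq expr → x = -0.03698; check Q = 156.3

Q₀ = 4.2833e+04; Q > K (proceeds reverse)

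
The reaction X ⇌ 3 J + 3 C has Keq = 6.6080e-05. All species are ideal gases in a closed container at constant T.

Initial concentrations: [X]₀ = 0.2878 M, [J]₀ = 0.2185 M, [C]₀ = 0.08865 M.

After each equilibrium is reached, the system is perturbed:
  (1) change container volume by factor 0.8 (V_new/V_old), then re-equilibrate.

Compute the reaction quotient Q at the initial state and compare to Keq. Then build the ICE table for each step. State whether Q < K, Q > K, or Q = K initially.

Q₀ = 2.5252e-05; Q < K (proceeds forward)

Q₀ = 2.5252e-05 vs Keq = 6.6080e-05 ⇒ Q<K, forward
Step 1:
                    X           J           C
  I            0.2878      0.2185     0.08865
  C         -0.007197     0.02159     0.02159
  E            0.2806      0.2401      0.1102
  solve Keq expr → x = 0.007197; check Q = 6.6080e-05
Then change container volume by factor 0.8 (V_new/V_old).
Step 2:
                    X           J           C
  I            0.3508      0.3001      0.1378
  C           0.01029    -0.03088    -0.03088
  E             0.361      0.2692      0.1069
  solve Keq expr → x = -0.01029; check Q = 6.6080e-05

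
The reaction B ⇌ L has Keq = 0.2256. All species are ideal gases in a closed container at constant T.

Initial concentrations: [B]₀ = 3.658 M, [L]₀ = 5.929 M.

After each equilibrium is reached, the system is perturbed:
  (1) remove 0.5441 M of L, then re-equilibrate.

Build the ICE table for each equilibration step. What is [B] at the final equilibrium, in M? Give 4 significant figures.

[B]_eq = 7.378 M

Q₀ = 1.621 vs Keq = 0.2256 ⇒ Q>K, reverse
Step 1:
                   B          L
  init         3.658      5.929
  Δ            4.164     -4.164
  eq           7.822      1.765
  solve Keq expr → x = -4.164; check Q = 0.2256
Then remove 0.5441 M of L.
Step 2:
                   B          L
  init         7.822      1.221
  Δ          -0.4439     0.4439
  eq           7.378      1.665
  solve Keq expr → x = 0.4439; check Q = 0.2256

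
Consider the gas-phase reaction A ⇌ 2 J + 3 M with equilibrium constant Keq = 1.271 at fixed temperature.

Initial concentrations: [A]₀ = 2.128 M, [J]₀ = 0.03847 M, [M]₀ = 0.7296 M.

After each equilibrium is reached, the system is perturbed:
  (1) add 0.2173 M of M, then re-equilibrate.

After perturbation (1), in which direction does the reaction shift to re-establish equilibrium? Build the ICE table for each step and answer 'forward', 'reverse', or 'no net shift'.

Direction: reverse

Q₀ = 2.7010e-04 vs Keq = 1.271 ⇒ Q<K, forward
Step 1:
                    A           J           M
  I             2.128     0.03847      0.7296
  C           -0.3229      0.6459      0.9688
  E             1.805      0.6843       1.698
  solve Keq expr → x = 0.3229; check Q = 1.271
Then add 0.2173 M of M.
Step 2:
                    A           J           M
  I             1.805      0.6843       1.916
  C           0.03141    -0.06283    -0.09424
  E             1.836      0.6215       1.821
  solve Keq expr → x = -0.03141; check Q = 1.271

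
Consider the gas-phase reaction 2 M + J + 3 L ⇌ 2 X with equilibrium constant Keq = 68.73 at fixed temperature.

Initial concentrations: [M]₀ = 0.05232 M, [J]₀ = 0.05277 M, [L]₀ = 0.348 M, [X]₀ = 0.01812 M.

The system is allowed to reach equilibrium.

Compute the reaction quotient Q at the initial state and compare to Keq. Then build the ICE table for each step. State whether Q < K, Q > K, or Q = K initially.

Q₀ = 53.93 vs Keq = 68.73 ⇒ Q<K, forward
Step 1:
                   M          J          L          X
  init       0.05232    0.05277      0.348    0.01812
  Δ        -0.001448 -7.2385e-04  -0.002172   0.001448
  eq         0.05087    0.05205     0.3458    0.01957
  solve Keq expr → x = 7.2385e-04; check Q = 68.73

Q₀ = 53.93; Q < K (proceeds forward)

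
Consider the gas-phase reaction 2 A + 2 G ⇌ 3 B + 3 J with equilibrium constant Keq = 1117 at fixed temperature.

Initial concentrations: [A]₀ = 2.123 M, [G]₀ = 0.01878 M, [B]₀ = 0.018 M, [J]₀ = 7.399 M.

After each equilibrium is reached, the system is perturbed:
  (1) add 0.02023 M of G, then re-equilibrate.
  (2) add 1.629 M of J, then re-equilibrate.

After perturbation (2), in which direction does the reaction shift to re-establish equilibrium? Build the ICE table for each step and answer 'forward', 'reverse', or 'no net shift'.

Direction: reverse

Q₀ = 1.486 vs Keq = 1117 ⇒ Q<K, forward
Step 1:
                   A          G          B          J
  Initial      2.123    0.01878      0.018      7.399
  Change    -0.01627   -0.01627    0.02441    0.02441
  Equil        2.107   0.002509    0.04241      7.423
  solve Keq expr → x = 0.008136; check Q = 1117
Then add 0.02023 M of G.
Step 2:
                   A          G          B          J
  Initial      2.107    0.02274    0.04241      7.423
  Change     -0.0175    -0.0175    0.02625    0.02625
  Equil        2.089   0.005239    0.06866       7.45
  solve Keq expr → x = 0.00875; check Q = 1117
Then add 1.629 M of J.
Step 3:
                   A          G          B          J
  Initial      2.089   0.005239    0.06866      9.079
  Change    0.001466   0.001466  -0.002199  -0.002199
  Equil        2.091   0.006705    0.06646      9.076
  solve Keq expr → x = -7.3302e-04; check Q = 1117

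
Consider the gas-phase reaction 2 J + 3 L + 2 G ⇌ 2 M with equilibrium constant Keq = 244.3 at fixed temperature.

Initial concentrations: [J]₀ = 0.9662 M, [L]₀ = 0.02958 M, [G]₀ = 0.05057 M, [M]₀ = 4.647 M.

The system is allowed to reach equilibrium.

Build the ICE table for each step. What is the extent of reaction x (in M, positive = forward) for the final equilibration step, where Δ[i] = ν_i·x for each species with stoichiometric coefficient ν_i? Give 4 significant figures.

x = -0.191 M

Q₀ = 3.4949e+08 vs Keq = 244.3 ⇒ Q>K, reverse
Step 1:
                   J          L          G          M
  init        0.9662    0.02958    0.05057      4.647
  Δ            0.382     0.5731      0.382     -0.382
  eq           1.348     0.6026     0.4326      4.265
  solve Keq expr → x = -0.191; check Q = 244.3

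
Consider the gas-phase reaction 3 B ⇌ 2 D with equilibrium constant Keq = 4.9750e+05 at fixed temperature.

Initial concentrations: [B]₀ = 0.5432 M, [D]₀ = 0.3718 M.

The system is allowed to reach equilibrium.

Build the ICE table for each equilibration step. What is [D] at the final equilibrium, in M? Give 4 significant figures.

[D]_eq = 0.7271 M

Q₀ = 0.8625 vs Keq = 4.9750e+05 ⇒ Q<K, forward
Step 1:
                   B          D
  init        0.5432     0.3718
  Δ           -0.533     0.3553
  eq          0.0102     0.7271
  solve Keq expr → x = 0.1777; check Q = 4.9750e+05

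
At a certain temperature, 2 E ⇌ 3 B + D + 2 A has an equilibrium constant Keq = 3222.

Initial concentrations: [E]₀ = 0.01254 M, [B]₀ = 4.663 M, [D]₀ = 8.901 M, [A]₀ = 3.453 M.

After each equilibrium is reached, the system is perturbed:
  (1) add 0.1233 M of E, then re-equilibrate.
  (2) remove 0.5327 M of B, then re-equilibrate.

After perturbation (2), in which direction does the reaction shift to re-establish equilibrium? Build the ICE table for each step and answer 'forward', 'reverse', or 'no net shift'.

Q₀ = 6.8428e+07 vs Keq = 3222 ⇒ Q>K, reverse
Step 1:
                  E         B         D         A
  init      0.01254     4.663     8.901     3.453
  Δ          0.8342    -1.251   -0.4171   -0.8342
  eq         0.8468     3.412     8.484     2.619
  solve Keq expr → x = -0.4171; check Q = 3222
Then add 0.1233 M of E.
Step 2:
                  E         B         D         A
  init       0.9701     3.412     8.484     2.619
  Δ        -0.06402   0.09602   0.03201   0.06402
  eq         0.9061     3.508     8.516     2.683
  solve Keq expr → x = 0.03201; check Q = 3222
Then remove 0.5327 M of B.
Step 3:
                  E         B         D         A
  init       0.9061     2.975     8.516     2.683
  Δ         -0.1071    0.1607   0.05357    0.1071
  eq         0.7989     3.136     8.569      2.79
  solve Keq expr → x = 0.05357; check Q = 3222

Direction: forward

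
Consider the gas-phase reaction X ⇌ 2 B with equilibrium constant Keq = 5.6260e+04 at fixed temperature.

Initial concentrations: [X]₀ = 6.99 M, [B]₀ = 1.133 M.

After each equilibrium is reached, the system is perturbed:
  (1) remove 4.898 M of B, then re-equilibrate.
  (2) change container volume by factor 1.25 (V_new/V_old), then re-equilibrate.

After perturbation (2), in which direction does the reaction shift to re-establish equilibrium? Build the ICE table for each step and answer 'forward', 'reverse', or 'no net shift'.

Direction: forward

Q₀ = 0.1836 vs Keq = 5.6260e+04 ⇒ Q<K, forward
Step 1:
                   X          B
  I             6.99      1.133
  C           -6.986      13.97
  E         0.004055       15.1
  solve Keq expr → x = 6.986; check Q = 5.6260e+04
Then remove 4.898 M of B.
Step 2:
                   X          B
  I         0.004055      10.21
  C        -0.002202   0.004404
  E         0.001853      10.21
  solve Keq expr → x = 0.002202; check Q = 5.6260e+04
Then change container volume by factor 1.25 (V_new/V_old).
Step 3:
                   X          B
  I         0.001483      8.169
  C       -2.9637e-04 5.9273e-04
  E         0.001186       8.17
  solve Keq expr → x = 2.9637e-04; check Q = 5.6260e+04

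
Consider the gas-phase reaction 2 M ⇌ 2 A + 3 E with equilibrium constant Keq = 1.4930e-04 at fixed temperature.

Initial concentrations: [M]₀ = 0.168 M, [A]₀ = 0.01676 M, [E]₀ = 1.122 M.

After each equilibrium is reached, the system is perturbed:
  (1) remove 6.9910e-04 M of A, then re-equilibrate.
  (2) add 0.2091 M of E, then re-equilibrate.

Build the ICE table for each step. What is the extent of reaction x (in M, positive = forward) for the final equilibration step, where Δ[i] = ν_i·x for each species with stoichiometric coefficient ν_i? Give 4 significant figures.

Q₀ = 0.01406 vs Keq = 1.4930e-04 ⇒ Q>K, reverse
Step 1:
                    M           A           E
  I             0.168     0.01676       1.122
  C           0.01482    -0.01482    -0.02223
  E            0.1828    0.001937         1.1
  solve Keq expr → x = -0.007412; check Q = 1.4930e-04
Then remove 6.9910e-04 M of A.
Step 2:
                    M           A           E
  I            0.1828    0.001238         1.1
  C       -6.8908e-04  6.8908e-04    0.001034
  E            0.1821    0.001927       1.101
  solve Keq expr → x = 3.4454e-04; check Q = 1.4930e-04
Then add 0.2091 M of E.
Step 3:
                    M           A           E
  I            0.1821    0.001927        1.31
  C        4.3777e-04 -4.3777e-04 -6.5665e-04
  E            0.1826    0.001489       1.309
  solve Keq expr → x = -2.1888e-04; check Q = 1.4930e-04

x = -2.1888e-04 M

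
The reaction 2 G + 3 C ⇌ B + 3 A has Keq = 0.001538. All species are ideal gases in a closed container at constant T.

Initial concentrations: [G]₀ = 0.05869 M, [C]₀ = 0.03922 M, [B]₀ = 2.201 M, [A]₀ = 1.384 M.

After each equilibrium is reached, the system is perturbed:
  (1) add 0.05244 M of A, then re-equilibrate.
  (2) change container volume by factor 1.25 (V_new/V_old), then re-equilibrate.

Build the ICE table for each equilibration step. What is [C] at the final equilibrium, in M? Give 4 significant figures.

[C]_eq = 1.088 M

Q₀ = 2.8079e+07 vs Keq = 0.001538 ⇒ Q>K, reverse
Step 1:
                  G         C         B         A
  I         0.05869   0.03922     2.201     1.384
  C          0.8451     1.268   -0.4225    -1.268
  E          0.9038     1.307     1.778    0.1164
  solve Keq expr → x = -0.4225; check Q = 0.001538
Then add 0.05244 M of A.
Step 2:
                  G         C         B         A
  I          0.9038     1.307     1.778    0.1688
  C         0.03025   0.04538  -0.01513  -0.04538
  E           0.934     1.352     1.763    0.1234
  solve Keq expr → x = -0.01513; check Q = 0.001538
Then change container volume by factor 1.25 (V_new/V_old).
Step 3:
                  G         C         B         A
  I          0.7472     1.082     1.411   0.09876
  C        0.004115  0.006173 -0.002058 -0.006173
  E          0.7513     1.088     1.409   0.09259
  solve Keq expr → x = -0.002058; check Q = 0.001538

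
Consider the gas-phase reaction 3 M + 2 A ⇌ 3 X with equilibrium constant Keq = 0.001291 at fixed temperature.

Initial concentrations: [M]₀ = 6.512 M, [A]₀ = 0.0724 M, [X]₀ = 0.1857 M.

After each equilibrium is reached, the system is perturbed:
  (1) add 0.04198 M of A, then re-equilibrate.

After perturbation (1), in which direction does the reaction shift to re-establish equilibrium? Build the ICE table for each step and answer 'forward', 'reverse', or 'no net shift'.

Direction: forward

Q₀ = 0.004424 vs Keq = 0.001291 ⇒ Q>K, reverse
Step 1:
                   M          A          X
  init         6.512     0.0724     0.1857
  Δ          0.03588    0.02392   -0.03588
  eq           6.548    0.09632     0.1498
  solve Keq expr → x = -0.01196; check Q = 0.001291
Then add 0.04198 M of A.
Step 2:
                   M          A          X
  init         6.548     0.1383     0.1498
  Δ         -0.02473   -0.01648    0.02473
  eq           6.523     0.1218     0.1745
  solve Keq expr → x = 0.008242; check Q = 0.001291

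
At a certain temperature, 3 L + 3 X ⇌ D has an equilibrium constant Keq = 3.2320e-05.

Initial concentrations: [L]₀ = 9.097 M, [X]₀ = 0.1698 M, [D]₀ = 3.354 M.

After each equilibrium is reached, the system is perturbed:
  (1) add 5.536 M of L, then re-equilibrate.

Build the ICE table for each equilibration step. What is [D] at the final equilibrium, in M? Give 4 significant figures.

[D]_eq = 2.567 M

Q₀ = 0.91 vs Keq = 3.2320e-05 ⇒ Q>K, reverse
Step 1:
                    L           X           D
  I             9.097      0.1698       3.354
  C             3.196       3.196      -1.065
  E             12.29       3.366       2.289
  solve Keq expr → x = -1.065; check Q = 3.2320e-05
Then add 5.536 M of L.
Step 2:
                    L           X           D
  I             17.83       3.366       2.289
  C           -0.8359     -0.8359      0.2786
  E             16.99        2.53       2.567
  solve Keq expr → x = 0.2786; check Q = 3.2320e-05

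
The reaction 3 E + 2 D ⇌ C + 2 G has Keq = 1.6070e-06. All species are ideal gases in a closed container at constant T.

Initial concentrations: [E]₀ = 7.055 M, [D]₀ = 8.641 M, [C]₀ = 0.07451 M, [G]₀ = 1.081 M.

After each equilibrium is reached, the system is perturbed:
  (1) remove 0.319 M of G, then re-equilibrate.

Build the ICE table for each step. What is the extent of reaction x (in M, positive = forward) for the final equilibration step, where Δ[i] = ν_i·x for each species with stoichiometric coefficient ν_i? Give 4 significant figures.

Q₀ = 3.3208e-06 vs Keq = 1.6070e-06 ⇒ Q>K, reverse
Step 1:
                    E           D           C           G
  init          7.055       8.641     0.07451       1.081
  Δ           0.09469     0.06312    -0.03156    -0.06312
  eq             7.15       8.704     0.04295       1.018
  solve Keq expr → x = -0.03156; check Q = 1.6070e-06
Then remove 0.319 M of G.
Step 2:
                    E           D           C           G
  init           7.15       8.704     0.04295      0.6989
  Δ          -0.09082    -0.06055     0.03027     0.06055
  eq            7.059       8.644     0.07322      0.7594
  solve Keq expr → x = 0.03027; check Q = 1.6070e-06

x = 0.03027 M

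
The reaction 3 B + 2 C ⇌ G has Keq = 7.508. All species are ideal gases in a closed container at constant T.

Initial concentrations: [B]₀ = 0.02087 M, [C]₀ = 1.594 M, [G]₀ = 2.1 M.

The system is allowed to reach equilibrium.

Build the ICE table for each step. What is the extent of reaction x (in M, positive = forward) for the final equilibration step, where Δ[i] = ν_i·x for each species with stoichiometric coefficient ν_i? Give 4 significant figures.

x = -0.1339 M

Q₀ = 9.0923e+04 vs Keq = 7.508 ⇒ Q>K, reverse
Step 1:
                  B         C         G
  Initial   0.02087     1.594       2.1
  Change     0.4018    0.2679   -0.1339
  Equil      0.4227     1.862     1.966
  solve Keq expr → x = -0.1339; check Q = 7.508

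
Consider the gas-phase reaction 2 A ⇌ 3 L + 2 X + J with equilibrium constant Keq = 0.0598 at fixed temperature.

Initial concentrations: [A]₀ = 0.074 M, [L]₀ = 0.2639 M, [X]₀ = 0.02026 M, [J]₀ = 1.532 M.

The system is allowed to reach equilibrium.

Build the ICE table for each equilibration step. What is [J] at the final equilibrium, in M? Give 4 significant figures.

[J]_eq = 1.547 M

Q₀ = 0.002111 vs Keq = 0.0598 ⇒ Q<K, forward
Step 1:
                   A          L          X          J
  Initial      0.074     0.2639    0.02026      1.532
  Change    -0.03005    0.04508    0.03005    0.01503
  Equil      0.04395      0.309    0.05031      1.547
  solve Keq expr → x = 0.01503; check Q = 0.0598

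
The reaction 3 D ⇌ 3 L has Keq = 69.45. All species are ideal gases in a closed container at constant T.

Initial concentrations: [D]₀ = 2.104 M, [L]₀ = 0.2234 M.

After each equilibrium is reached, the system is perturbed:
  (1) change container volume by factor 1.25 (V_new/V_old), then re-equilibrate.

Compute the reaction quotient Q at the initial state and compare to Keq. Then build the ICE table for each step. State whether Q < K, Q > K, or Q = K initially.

Q₀ = 0.001197; Q < K (proceeds forward)

Q₀ = 0.001197 vs Keq = 69.45 ⇒ Q<K, forward
Step 1:
                  D         L
  I           2.104    0.2234
  C          -1.649     1.649
  E          0.4554     1.872
  solve Keq expr → x = 0.5495; check Q = 69.45
Then change container volume by factor 1.25 (V_new/V_old).
Step 2:
                  D         L
  I          0.3643     1.498
  C               0         0
  E          0.3643     1.498
  solve Keq expr → x = 0; check Q = 69.45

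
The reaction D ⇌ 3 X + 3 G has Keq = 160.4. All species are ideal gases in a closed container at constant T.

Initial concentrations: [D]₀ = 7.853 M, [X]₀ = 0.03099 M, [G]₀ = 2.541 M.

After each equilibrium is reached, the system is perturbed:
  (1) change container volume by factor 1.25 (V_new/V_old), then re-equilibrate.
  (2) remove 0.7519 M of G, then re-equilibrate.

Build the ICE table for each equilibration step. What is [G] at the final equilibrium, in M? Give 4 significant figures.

[G]_eq = 3.783 M

Q₀ = 6.2179e-05 vs Keq = 160.4 ⇒ Q<K, forward
Step 1:
                  D         X         G
  init        7.853   0.03099     2.541
  Δ         -0.7275     2.182     2.182
  eq          7.126     2.213     4.723
  solve Keq expr → x = 0.7275; check Q = 160.4
Then change container volume by factor 1.25 (V_new/V_old).
Step 2:
                  D         X         G
  init          5.7     1.771     3.779
  Δ         -0.1614    0.4843    0.4843
  eq          5.539     2.255     4.263
  solve Keq expr → x = 0.1614; check Q = 160.4
Then remove 0.7519 M of G.
Step 3:
                  D         X         G
  init        5.539     2.255     3.511
  Δ        -0.09069    0.2721    0.2721
  eq          5.448     2.527     3.783
  solve Keq expr → x = 0.09069; check Q = 160.4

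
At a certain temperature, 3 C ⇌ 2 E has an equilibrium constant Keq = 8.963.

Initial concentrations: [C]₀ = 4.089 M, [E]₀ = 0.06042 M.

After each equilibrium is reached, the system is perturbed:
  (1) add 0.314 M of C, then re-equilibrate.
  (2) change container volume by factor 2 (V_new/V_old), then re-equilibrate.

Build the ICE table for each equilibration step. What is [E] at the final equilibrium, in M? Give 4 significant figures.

[E]_eq = 1.146 M

Q₀ = 5.3396e-05 vs Keq = 8.963 ⇒ Q<K, forward
Step 1:
                    C           E
  init          4.089     0.06042
  Δ            -3.265       2.177
  eq           0.8235       2.237
  solve Keq expr → x = 1.088; check Q = 8.963
Then add 0.314 M of C.
Step 2:
                    C           E
  init          1.138       2.237
  Δ           -0.2703      0.1802
  eq           0.8672       2.418
  solve Keq expr → x = 0.09012; check Q = 8.963
Then change container volume by factor 2 (V_new/V_old).
Step 3:
                    C           E
  init         0.4336       1.209
  Δ           0.09371    -0.06247
  eq           0.5273       1.146
  solve Keq expr → x = -0.03124; check Q = 8.963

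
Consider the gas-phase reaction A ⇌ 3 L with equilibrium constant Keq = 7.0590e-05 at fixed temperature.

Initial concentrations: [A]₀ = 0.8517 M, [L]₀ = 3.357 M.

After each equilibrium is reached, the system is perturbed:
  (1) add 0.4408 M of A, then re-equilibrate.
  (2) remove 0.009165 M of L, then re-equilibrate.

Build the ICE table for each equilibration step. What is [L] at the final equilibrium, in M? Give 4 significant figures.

[L]_eq = 0.05526 M

Q₀ = 44.42 vs Keq = 7.0590e-05 ⇒ Q>K, reverse
Step 1:
                  A         L
  I          0.8517     3.357
  C           1.102    -3.305
  E           1.953   0.05166
  solve Keq expr → x = -1.102; check Q = 7.0590e-05
Then add 0.4408 M of A.
Step 2:
                  A         L
  I           2.394   0.05166
  C       -0.001205  0.003616
  E           2.393   0.05528
  solve Keq expr → x = 0.001205; check Q = 7.0590e-05
Then remove 0.009165 M of L.
Step 3:
                  A         L
  I           2.393   0.04611
  C       -0.003047  0.009142
  E            2.39   0.05526
  solve Keq expr → x = 0.003047; check Q = 7.0590e-05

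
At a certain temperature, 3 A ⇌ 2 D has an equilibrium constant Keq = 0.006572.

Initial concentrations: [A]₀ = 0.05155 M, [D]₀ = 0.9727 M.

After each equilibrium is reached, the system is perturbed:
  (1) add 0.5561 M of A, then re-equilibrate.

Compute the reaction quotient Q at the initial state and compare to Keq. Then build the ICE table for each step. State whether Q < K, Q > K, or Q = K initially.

Q₀ = 6907 vs Keq = 0.006572 ⇒ Q>K, reverse
Step 1:
                    A           D
  I           0.05155      0.9727
  C             1.274      -0.849
  E             1.325      0.1237
  solve Keq expr → x = -0.4245; check Q = 0.006572
Then add 0.5561 M of A.
Step 2:
                    A           D
  I             1.881      0.1237
  C           -0.1029     0.06859
  E             1.778      0.1922
  solve Keq expr → x = 0.0343; check Q = 0.006572

Q₀ = 6907; Q > K (proceeds reverse)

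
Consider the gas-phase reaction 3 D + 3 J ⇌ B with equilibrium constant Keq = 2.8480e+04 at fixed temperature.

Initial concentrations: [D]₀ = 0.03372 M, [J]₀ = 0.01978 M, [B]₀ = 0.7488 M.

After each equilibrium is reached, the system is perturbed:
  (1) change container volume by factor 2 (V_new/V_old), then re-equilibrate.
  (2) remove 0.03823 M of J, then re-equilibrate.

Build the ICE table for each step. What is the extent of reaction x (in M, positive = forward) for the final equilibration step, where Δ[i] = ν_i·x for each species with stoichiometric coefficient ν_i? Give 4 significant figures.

x = -0.00675 M

Q₀ = 2.5236e+09 vs Keq = 2.8480e+04 ⇒ Q>K, reverse
Step 1:
                   D          J          B
  Initial    0.03372    0.01978     0.7488
  Change      0.1439     0.1439   -0.04798
  Equil       0.1777     0.1637     0.7008
  solve Keq expr → x = -0.04798; check Q = 2.8480e+04
Then change container volume by factor 2 (V_new/V_old).
Step 2:
                   D          J          B
  Initial    0.08883    0.08186     0.3504
  Change     0.06503    0.06503   -0.02168
  Equil       0.1539     0.1469     0.3287
  solve Keq expr → x = -0.02168; check Q = 2.8480e+04
Then remove 0.03823 M of J.
Step 3:
                   D          J          B
  Initial     0.1539     0.1087     0.3287
  Change     0.02025    0.02025   -0.00675
  Equil       0.1741     0.1289      0.322
  solve Keq expr → x = -0.00675; check Q = 2.8480e+04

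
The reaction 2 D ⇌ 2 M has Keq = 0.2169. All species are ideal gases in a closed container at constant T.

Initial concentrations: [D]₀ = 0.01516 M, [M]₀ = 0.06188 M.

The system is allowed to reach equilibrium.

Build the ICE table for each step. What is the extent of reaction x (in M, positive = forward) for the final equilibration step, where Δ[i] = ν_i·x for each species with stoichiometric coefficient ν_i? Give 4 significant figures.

Q₀ = 16.66 vs Keq = 0.2169 ⇒ Q>K, reverse
Step 1:
                  D         M
  I         0.01516   0.06188
  C          0.0374   -0.0374
  E         0.05256   0.02448
  solve Keq expr → x = -0.0187; check Q = 0.2169

x = -0.0187 M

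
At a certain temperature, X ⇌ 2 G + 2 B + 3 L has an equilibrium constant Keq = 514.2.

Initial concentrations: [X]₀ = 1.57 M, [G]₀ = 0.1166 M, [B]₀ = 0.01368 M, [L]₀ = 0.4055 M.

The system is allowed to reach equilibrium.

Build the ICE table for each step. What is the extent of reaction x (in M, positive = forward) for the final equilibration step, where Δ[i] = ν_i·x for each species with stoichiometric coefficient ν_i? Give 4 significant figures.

x = 0.8943 M

Q₀ = 1.0805e-07 vs Keq = 514.2 ⇒ Q<K, forward
Step 1:
                   X          G          B          L
  I             1.57     0.1166    0.01368     0.4055
  C          -0.8943      1.789      1.789      2.683
  E           0.6757      1.905      1.802      3.089
  solve Keq expr → x = 0.8943; check Q = 514.2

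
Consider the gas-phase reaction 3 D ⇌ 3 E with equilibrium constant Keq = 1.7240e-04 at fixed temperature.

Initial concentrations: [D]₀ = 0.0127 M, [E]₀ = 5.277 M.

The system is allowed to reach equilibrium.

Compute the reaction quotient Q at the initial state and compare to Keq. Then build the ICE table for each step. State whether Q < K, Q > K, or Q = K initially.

Q₀ = 7.1738e+07 vs Keq = 1.7240e-04 ⇒ Q>K, reverse
Step 1:
                  D         E
  Initial    0.0127     5.277
  Change      4.998    -4.998
  Equil       5.011    0.2789
  solve Keq expr → x = -1.666; check Q = 1.7240e-04

Q₀ = 7.1738e+07; Q > K (proceeds reverse)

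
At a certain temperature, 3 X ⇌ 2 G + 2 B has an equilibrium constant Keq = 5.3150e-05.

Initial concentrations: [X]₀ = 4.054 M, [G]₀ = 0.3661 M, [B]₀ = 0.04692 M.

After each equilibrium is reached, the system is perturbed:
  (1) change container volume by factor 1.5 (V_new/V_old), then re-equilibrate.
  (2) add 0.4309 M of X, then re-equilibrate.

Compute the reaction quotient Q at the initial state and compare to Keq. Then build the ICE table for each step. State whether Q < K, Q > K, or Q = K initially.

Q₀ = 4.4286e-06 vs Keq = 5.3150e-05 ⇒ Q<K, forward
Step 1:
                   X          G          B
  I            4.054     0.3661    0.04692
  C          -0.1207    0.08044    0.08044
  E            3.933     0.4465     0.1274
  solve Keq expr → x = 0.04022; check Q = 5.3150e-05
Then change container volume by factor 1.5 (V_new/V_old).
Step 2:
                   X          G          B
  I            2.622     0.2977    0.08491
  C         -0.02017    0.01344    0.01344
  E            2.602     0.3111    0.09835
  solve Keq expr → x = 0.006722; check Q = 5.3150e-05
Then add 0.4309 M of X.
Step 3:
                   X          G          B
  I            3.033     0.3111    0.09835
  C         -0.02605    0.01737    0.01737
  E            3.007     0.3285     0.1157
  solve Keq expr → x = 0.008683; check Q = 5.3150e-05

Q₀ = 4.4286e-06; Q < K (proceeds forward)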